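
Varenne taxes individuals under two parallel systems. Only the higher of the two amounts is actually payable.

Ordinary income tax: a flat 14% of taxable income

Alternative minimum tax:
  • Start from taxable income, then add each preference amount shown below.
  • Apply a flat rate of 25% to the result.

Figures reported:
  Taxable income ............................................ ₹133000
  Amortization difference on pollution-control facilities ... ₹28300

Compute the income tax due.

Alternative minimum tax:
  Adjusted income: ₹133000 + ₹28300 = ₹161300
  ₹161300 × 25% = ₹40325

Ordinary income tax:
  ₹133000 × 14% = ₹18620

₹40325 > ₹18620, so the alternative minimum tax is the binding amount.

₹40325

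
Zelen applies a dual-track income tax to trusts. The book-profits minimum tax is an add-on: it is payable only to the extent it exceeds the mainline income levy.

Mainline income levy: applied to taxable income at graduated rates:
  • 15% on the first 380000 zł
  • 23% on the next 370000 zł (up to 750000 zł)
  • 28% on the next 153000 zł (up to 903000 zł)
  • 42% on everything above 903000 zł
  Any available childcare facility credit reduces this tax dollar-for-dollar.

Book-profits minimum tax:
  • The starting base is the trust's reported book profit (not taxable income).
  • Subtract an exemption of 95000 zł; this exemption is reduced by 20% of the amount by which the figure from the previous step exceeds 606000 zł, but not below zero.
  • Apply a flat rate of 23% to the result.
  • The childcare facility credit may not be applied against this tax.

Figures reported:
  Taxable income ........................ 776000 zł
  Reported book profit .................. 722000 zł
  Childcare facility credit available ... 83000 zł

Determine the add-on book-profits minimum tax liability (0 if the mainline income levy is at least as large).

83166 zł

Mainline income levy:
  380000 zł × 15% = 57000 zł
  370000 zł × 23% = 85100 zł
  26000 zł × 28% = 7280 zł
  → 149380 zł
  Less childcare facility credit 83000 zł → 66380 zł

Book-profits minimum tax:
  Base (reported book profit): 722000 zł
  Exemption: 95000 zł − 20% × (722000 zł − 606000 zł) = 95000 zł − 23200 zł = 71800 zł
  Base: 722000 zł − 71800 zł = 650200 zł
  650200 zł × 23% = 149546 zł

Excess of book-profits minimum tax over mainline income levy: 149546 zł − 66380 zł = 83166 zł.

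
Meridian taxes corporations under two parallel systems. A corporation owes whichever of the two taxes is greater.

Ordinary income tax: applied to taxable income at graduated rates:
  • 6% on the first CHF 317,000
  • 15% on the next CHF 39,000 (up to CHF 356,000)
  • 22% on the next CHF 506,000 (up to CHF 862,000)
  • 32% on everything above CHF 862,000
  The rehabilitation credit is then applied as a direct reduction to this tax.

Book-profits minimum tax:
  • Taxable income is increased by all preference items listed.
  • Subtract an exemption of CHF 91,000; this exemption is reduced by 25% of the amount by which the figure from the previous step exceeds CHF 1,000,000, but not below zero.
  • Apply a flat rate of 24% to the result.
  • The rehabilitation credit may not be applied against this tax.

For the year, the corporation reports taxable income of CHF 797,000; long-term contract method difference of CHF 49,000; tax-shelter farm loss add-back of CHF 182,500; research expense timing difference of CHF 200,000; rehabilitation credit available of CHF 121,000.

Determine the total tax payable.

CHF 286,710

Book-profits minimum tax:
  Adjusted income: CHF 797,000 + CHF 49,000 + CHF 182,500 + CHF 200,000 = CHF 1,228,500
  Exemption: CHF 91,000 − 25% × (CHF 1,228,500 − CHF 1,000,000) = CHF 91,000 − CHF 57,125 = CHF 33,875
  Base: CHF 1,228,500 − CHF 33,875 = CHF 1,194,625
  CHF 1,194,625 × 24% = CHF 286,710

Ordinary income tax:
  CHF 317,000 × 6% = CHF 19,020
  CHF 39,000 × 15% = CHF 5,850
  CHF 441,000 × 22% = CHF 97,020
  → CHF 121,890
  Less rehabilitation credit CHF 121,000 → CHF 890

CHF 286,710 > CHF 890, so the book-profits minimum tax is the binding amount.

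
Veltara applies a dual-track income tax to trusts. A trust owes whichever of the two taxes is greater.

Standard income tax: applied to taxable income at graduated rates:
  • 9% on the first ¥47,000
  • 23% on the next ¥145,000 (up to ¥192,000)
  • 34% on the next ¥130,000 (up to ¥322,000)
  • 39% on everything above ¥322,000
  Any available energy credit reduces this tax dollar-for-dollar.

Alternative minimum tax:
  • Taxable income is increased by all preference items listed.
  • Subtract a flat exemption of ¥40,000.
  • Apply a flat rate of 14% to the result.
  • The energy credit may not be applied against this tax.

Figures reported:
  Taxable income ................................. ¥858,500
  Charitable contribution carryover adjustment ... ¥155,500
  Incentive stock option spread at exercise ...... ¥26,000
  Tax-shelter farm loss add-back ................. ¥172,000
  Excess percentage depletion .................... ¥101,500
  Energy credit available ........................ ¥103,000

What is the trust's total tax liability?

¥188,015

Alternative minimum tax:
  Adjusted income: ¥858,500 + ¥155,500 + ¥26,000 + ¥172,000 + ¥101,500 = ¥1,313,500
  Less exemption ¥40,000 → base ¥1,273,500
  ¥1,273,500 × 14% = ¥178,290

Standard income tax:
  ¥47,000 × 9% = ¥4,230
  ¥145,000 × 23% = ¥33,350
  ¥130,000 × 34% = ¥44,200
  ¥536,500 × 39% = ¥209,235
  → ¥291,015
  Less energy credit ¥103,000 → ¥188,015

¥188,015 > ¥178,290, so the standard income tax governs.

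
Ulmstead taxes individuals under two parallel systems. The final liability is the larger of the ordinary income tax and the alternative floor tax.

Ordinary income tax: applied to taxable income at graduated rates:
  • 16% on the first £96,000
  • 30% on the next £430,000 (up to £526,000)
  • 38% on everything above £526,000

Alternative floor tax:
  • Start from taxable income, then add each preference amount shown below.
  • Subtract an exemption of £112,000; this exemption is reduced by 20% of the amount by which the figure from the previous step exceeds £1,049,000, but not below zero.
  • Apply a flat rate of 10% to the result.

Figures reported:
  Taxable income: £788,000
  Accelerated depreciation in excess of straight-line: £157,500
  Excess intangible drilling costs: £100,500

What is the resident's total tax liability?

Ordinary income tax:
  £96,000 × 16% = £15,360
  £430,000 × 30% = £129,000
  £262,000 × 38% = £99,560
  → £243,920

Alternative floor tax:
  Adjusted income: £788,000 + £157,500 + £100,500 = £1,046,000
  Exemption: £1,046,000 ≤ £1,049,000, so full £112,000 applies
  Base: £1,046,000 − £112,000 = £934,000
  £934,000 × 10% = £93,400

£243,920 > £93,400, so the ordinary income tax governs.

£243,920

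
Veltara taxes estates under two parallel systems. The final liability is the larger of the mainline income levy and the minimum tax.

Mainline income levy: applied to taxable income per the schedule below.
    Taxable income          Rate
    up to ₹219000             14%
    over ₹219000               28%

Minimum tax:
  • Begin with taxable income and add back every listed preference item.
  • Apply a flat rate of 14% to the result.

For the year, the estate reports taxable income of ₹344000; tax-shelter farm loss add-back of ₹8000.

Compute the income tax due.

₹65660

Minimum tax:
  Adjusted income: ₹344000 + ₹8000 = ₹352000
  ₹352000 × 14% = ₹49280

Mainline income levy:
  ₹219000 × 14% = ₹30660
  ₹125000 × 28% = ₹35000
  → ₹65660

₹65660 > ₹49280, so the mainline income levy governs.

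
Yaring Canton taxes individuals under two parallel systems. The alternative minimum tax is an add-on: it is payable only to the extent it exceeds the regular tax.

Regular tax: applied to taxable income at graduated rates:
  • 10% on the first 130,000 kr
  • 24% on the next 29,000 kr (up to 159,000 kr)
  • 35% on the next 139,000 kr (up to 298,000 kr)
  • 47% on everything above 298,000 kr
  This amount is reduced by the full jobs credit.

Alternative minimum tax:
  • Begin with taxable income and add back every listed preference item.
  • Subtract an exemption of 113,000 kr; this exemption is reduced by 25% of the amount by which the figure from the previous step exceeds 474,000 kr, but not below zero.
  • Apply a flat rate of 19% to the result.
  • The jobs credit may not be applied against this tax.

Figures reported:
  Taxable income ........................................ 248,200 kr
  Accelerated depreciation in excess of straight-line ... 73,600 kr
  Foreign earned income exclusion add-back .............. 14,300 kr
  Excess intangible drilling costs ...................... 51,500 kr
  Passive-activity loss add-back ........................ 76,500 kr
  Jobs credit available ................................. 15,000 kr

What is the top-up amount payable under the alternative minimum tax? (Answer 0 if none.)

Regular tax:
  130,000 kr × 10% = 13,000 kr
  29,000 kr × 24% = 6,960 kr
  89,200 kr × 35% = 31,220 kr
  → 51,180 kr
  Less jobs credit 15,000 kr → 36,180 kr

Alternative minimum tax:
  Adjusted income: 248,200 kr + 73,600 kr + 14,300 kr + 51,500 kr + 76,500 kr = 464,100 kr
  Exemption: 464,100 kr ≤ 474,000 kr, so full 113,000 kr applies
  Base: 464,100 kr − 113,000 kr = 351,100 kr
  351,100 kr × 19% = 66,709 kr

Excess of alternative minimum tax over regular tax: 66,709 kr − 36,180 kr = 30,529 kr.

30,529 kr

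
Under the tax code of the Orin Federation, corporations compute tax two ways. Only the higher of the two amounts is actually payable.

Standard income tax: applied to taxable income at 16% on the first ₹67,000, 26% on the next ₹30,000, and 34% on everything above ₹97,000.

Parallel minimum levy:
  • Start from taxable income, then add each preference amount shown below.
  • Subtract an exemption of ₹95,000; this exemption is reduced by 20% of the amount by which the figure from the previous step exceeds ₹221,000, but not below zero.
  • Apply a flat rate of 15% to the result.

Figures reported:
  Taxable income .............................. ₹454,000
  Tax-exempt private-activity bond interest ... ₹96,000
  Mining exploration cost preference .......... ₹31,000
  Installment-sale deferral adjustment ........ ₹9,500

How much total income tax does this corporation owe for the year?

₹139,900

Standard income tax:
  ₹67,000 × 16% = ₹10,720
  ₹30,000 × 26% = ₹7,800
  ₹357,000 × 34% = ₹121,380
  → ₹139,900

Parallel minimum levy:
  Adjusted income: ₹454,000 + ₹96,000 + ₹31,000 + ₹9,500 = ₹590,500
  Exemption: ₹95,000 − 20% × (₹590,500 − ₹221,000) = ₹95,000 − ₹73,900 = ₹21,100
  Base: ₹590,500 − ₹21,100 = ₹569,400
  ₹569,400 × 15% = ₹85,410

₹139,900 > ₹85,410, so the standard income tax governs.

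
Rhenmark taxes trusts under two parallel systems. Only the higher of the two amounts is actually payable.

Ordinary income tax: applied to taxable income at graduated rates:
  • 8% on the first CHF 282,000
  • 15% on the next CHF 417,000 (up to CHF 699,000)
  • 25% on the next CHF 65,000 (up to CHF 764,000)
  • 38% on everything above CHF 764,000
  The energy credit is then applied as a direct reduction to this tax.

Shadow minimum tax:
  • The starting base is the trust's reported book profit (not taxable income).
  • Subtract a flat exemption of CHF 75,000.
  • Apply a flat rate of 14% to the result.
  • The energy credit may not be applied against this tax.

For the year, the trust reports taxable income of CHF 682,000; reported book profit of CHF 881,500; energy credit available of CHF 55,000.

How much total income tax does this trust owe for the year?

CHF 112,910

Shadow minimum tax:
  Base (reported book profit): CHF 881,500
  Less exemption CHF 75,000 → base CHF 806,500
  CHF 806,500 × 14% = CHF 112,910

Ordinary income tax:
  CHF 282,000 × 8% = CHF 22,560
  CHF 400,000 × 15% = CHF 60,000
  → CHF 82,560
  Less energy credit CHF 55,000 → CHF 27,560

CHF 112,910 > CHF 27,560, so the shadow minimum tax is the binding amount.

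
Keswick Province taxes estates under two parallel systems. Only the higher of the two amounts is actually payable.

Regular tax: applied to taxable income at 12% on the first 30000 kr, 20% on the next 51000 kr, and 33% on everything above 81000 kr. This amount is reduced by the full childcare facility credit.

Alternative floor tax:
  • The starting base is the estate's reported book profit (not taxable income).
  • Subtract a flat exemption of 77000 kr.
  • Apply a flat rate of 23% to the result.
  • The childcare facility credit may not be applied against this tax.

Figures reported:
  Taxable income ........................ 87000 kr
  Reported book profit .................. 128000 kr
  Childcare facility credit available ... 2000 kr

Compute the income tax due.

Regular tax:
  30000 kr × 12% = 3600 kr
  51000 kr × 20% = 10200 kr
  6000 kr × 33% = 1980 kr
  → 15780 kr
  Less childcare facility credit 2000 kr → 13780 kr

Alternative floor tax:
  Base (reported book profit): 128000 kr
  Less exemption 77000 kr → base 51000 kr
  51000 kr × 23% = 11730 kr

13780 kr > 11730 kr, so the regular tax governs.

13780 kr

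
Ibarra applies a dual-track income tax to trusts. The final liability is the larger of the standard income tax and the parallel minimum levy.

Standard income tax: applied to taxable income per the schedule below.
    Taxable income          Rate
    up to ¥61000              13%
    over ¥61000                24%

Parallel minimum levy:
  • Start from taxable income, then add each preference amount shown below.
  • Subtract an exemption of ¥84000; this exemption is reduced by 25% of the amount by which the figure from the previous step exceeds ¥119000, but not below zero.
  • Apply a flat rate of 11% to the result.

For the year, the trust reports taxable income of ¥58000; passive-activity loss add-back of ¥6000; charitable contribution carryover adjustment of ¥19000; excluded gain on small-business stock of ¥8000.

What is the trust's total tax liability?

¥7540

Standard income tax:
  ¥58000 × 13% = ¥7540

Parallel minimum levy:
  Adjusted income: ¥58000 + ¥6000 + ¥19000 + ¥8000 = ¥91000
  Exemption: ¥91000 ≤ ¥119000, so full ¥84000 applies
  Base: ¥91000 − ¥84000 = ¥7000
  ¥7000 × 11% = ¥770

¥7540 > ¥770, so the standard income tax governs.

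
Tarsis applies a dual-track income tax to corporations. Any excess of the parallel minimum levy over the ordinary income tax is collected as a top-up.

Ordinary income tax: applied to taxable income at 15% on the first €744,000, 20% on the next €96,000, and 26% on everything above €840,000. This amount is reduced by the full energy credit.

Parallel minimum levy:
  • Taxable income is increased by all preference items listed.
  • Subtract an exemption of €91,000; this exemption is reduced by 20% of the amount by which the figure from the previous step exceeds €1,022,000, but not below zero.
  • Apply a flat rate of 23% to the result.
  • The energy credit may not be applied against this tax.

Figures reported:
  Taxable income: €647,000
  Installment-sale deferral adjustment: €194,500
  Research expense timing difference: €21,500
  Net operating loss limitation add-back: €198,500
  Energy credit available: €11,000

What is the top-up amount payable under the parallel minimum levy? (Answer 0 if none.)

€138,982

Ordinary income tax:
  €647,000 × 15% = €97,050
  Less energy credit €11,000 → €86,050

Parallel minimum levy:
  Adjusted income: €647,000 + €194,500 + €21,500 + €198,500 = €1,061,500
  Exemption: €91,000 − 20% × (€1,061,500 − €1,022,000) = €91,000 − €7,900 = €83,100
  Base: €1,061,500 − €83,100 = €978,400
  €978,400 × 23% = €225,032

Excess of parallel minimum levy over ordinary income tax: €225,032 − €86,050 = €138,982.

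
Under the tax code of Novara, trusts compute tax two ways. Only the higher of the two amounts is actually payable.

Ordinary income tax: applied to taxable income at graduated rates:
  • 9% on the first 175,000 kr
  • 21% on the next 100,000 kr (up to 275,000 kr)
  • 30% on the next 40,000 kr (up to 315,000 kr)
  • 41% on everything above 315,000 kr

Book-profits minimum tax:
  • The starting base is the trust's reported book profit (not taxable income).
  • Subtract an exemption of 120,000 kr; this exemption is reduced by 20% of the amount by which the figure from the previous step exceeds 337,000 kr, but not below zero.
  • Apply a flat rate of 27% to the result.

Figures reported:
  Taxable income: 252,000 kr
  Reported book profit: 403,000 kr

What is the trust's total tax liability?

79,974 kr

Book-profits minimum tax:
  Base (reported book profit): 403,000 kr
  Exemption: 120,000 kr − 20% × (403,000 kr − 337,000 kr) = 120,000 kr − 13,200 kr = 106,800 kr
  Base: 403,000 kr − 106,800 kr = 296,200 kr
  296,200 kr × 27% = 79,974 kr

Ordinary income tax:
  175,000 kr × 9% = 15,750 kr
  77,000 kr × 21% = 16,170 kr
  → 31,920 kr

79,974 kr > 31,920 kr, so the book-profits minimum tax is the binding amount.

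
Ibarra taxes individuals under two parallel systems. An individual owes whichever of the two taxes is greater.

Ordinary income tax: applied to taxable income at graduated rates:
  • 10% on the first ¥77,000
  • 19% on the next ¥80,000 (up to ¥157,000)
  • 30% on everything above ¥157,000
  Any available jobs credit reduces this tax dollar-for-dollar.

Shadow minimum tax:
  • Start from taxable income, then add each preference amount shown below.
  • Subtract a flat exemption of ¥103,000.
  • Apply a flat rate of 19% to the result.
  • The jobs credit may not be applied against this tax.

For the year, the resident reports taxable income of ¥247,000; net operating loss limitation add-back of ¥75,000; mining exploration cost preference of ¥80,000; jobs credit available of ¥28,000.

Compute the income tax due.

¥56,810

Ordinary income tax:
  ¥77,000 × 10% = ¥7,700
  ¥80,000 × 19% = ¥15,200
  ¥90,000 × 30% = ¥27,000
  → ¥49,900
  Less jobs credit ¥28,000 → ¥21,900

Shadow minimum tax:
  Adjusted income: ¥247,000 + ¥75,000 + ¥80,000 = ¥402,000
  Less exemption ¥103,000 → base ¥299,000
  ¥299,000 × 19% = ¥56,810

¥56,810 > ¥21,900, so the shadow minimum tax is the binding amount.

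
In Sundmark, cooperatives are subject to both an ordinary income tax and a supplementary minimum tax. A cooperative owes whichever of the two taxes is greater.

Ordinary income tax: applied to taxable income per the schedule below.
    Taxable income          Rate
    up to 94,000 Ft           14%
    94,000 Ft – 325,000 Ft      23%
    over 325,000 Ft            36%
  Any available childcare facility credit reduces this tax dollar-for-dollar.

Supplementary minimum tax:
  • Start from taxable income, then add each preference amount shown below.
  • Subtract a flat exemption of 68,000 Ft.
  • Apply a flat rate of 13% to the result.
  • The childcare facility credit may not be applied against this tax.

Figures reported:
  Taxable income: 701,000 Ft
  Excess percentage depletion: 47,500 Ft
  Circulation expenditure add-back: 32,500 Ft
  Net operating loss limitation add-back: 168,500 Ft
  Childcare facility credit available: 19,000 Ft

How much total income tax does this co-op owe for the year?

Supplementary minimum tax:
  Adjusted income: 701,000 Ft + 47,500 Ft + 32,500 Ft + 168,500 Ft = 949,500 Ft
  Less exemption 68,000 Ft → base 881,500 Ft
  881,500 Ft × 13% = 114,595 Ft

Ordinary income tax:
  94,000 Ft × 14% = 13,160 Ft
  231,000 Ft × 23% = 53,130 Ft
  376,000 Ft × 36% = 135,360 Ft
  → 201,650 Ft
  Less childcare facility credit 19,000 Ft → 182,650 Ft

182,650 Ft > 114,595 Ft, so the ordinary income tax governs.

182,650 Ft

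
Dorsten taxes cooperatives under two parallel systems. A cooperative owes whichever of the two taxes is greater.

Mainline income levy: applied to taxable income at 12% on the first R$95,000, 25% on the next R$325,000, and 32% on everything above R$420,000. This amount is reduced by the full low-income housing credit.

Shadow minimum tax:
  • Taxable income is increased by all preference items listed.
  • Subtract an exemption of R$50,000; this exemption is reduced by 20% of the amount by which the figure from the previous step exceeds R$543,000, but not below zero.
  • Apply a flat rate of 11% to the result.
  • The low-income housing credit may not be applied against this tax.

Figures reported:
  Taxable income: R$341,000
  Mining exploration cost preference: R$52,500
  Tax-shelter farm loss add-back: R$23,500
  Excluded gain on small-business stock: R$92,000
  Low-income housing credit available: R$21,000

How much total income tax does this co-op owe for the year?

Mainline income levy:
  R$95,000 × 12% = R$11,400
  R$246,000 × 25% = R$61,500
  → R$72,900
  Less low-income housing credit R$21,000 → R$51,900

Shadow minimum tax:
  Adjusted income: R$341,000 + R$52,500 + R$23,500 + R$92,000 = R$509,000
  Exemption: R$509,000 ≤ R$543,000, so full R$50,000 applies
  Base: R$509,000 − R$50,000 = R$459,000
  R$459,000 × 11% = R$50,490

R$51,900 > R$50,490, so the mainline income levy governs.

R$51,900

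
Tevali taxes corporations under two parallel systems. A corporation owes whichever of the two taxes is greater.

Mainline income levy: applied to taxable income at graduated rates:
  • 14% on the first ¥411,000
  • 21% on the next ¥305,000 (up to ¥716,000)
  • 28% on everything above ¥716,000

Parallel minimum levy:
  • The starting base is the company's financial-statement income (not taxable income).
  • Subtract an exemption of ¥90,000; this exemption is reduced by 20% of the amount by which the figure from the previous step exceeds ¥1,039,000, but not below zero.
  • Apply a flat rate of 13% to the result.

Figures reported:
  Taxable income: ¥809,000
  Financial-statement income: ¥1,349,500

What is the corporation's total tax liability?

¥171,808

Mainline income levy:
  ¥411,000 × 14% = ¥57,540
  ¥305,000 × 21% = ¥64,050
  ¥93,000 × 28% = ¥26,040
  → ¥147,630

Parallel minimum levy:
  Base (financial-statement income): ¥1,349,500
  Exemption: ¥90,000 − 20% × (¥1,349,500 − ¥1,039,000) = ¥90,000 − ¥62,100 = ¥27,900
  Base: ¥1,349,500 − ¥27,900 = ¥1,321,600
  ¥1,321,600 × 13% = ¥171,808

¥171,808 > ¥147,630, so the parallel minimum levy is the binding amount.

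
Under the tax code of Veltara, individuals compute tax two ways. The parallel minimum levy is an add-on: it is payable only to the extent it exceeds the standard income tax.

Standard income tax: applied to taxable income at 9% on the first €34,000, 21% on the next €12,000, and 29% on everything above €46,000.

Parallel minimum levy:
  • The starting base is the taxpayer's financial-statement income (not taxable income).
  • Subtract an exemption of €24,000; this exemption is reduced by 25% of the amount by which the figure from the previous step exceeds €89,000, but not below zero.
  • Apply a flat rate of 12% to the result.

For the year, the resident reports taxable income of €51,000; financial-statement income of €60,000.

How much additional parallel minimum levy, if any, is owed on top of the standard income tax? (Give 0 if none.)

Standard income tax:
  €34,000 × 9% = €3,060
  €12,000 × 21% = €2,520
  €5,000 × 29% = €1,450
  → €7,030

Parallel minimum levy:
  Base (financial-statement income): €60,000
  Exemption: €60,000 ≤ €89,000, so full €24,000 applies
  Base: €60,000 − €24,000 = €36,000
  €36,000 × 12% = €4,320

€4,320 ≤ €7,030, so no add-on is due.

€0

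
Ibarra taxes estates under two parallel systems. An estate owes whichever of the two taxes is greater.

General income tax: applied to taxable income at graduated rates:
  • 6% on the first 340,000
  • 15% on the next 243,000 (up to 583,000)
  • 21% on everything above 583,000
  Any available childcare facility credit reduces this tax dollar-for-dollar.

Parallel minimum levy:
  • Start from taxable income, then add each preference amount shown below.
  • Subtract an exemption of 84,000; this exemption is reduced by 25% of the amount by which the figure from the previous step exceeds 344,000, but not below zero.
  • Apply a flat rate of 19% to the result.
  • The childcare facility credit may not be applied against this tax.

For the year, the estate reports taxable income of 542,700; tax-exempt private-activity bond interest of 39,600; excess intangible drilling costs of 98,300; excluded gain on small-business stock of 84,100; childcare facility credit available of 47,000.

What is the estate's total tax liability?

Parallel minimum levy:
  Adjusted income: 542,700 + 39,600 + 98,300 + 84,100 = 764,700
  Exemption: 25% × (764,700 − 344,000) = 105,175 ≥ 84,000, so the exemption is fully phased out
  Base: 764,700 − 0 = 764,700
  764,700 × 19% = 145,293

General income tax:
  340,000 × 6% = 20,400
  202,700 × 15% = 30,405
  → 50,805
  Less childcare facility credit 47,000 → 3,805

145,293 > 3,805, so the parallel minimum levy is the binding amount.

145,293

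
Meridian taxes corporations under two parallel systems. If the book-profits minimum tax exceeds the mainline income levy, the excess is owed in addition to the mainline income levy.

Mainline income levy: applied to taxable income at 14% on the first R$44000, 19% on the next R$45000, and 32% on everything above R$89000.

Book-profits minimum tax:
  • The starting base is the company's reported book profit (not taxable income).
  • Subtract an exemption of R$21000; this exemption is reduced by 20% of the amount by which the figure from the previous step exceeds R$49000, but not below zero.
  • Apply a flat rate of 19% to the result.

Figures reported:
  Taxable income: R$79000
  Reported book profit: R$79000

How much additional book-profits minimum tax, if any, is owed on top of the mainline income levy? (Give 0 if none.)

R$0

Book-profits minimum tax:
  Base (reported book profit): R$79000
  Exemption: R$21000 − 20% × (R$79000 − R$49000) = R$21000 − R$6000 = R$15000
  Base: R$79000 − R$15000 = R$64000
  R$64000 × 19% = R$12160

Mainline income levy:
  R$44000 × 14% = R$6160
  R$35000 × 19% = R$6650
  → R$12810

R$12160 ≤ R$12810, so no add-on is due.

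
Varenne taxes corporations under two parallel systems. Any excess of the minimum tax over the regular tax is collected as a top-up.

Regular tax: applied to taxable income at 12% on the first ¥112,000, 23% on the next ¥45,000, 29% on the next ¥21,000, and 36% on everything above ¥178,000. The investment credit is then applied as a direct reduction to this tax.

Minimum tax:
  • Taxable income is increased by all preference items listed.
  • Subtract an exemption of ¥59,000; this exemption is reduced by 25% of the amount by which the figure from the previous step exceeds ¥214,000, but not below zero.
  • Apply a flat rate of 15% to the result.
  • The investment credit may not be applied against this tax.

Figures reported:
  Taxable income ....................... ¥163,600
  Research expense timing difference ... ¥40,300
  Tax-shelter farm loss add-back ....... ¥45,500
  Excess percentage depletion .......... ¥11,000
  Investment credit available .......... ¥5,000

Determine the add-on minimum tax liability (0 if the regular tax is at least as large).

¥11,246

Minimum tax:
  Adjusted income: ¥163,600 + ¥40,300 + ¥45,500 + ¥11,000 = ¥260,400
  Exemption: ¥59,000 − 25% × (¥260,400 − ¥214,000) = ¥59,000 − ¥11,600 = ¥47,400
  Base: ¥260,400 − ¥47,400 = ¥213,000
  ¥213,000 × 15% = ¥31,950

Regular tax:
  ¥112,000 × 12% = ¥13,440
  ¥45,000 × 23% = ¥10,350
  ¥6,600 × 29% = ¥1,914
  → ¥25,704
  Less investment credit ¥5,000 → ¥20,704

Excess of minimum tax over regular tax: ¥31,950 − ¥20,704 = ¥11,246.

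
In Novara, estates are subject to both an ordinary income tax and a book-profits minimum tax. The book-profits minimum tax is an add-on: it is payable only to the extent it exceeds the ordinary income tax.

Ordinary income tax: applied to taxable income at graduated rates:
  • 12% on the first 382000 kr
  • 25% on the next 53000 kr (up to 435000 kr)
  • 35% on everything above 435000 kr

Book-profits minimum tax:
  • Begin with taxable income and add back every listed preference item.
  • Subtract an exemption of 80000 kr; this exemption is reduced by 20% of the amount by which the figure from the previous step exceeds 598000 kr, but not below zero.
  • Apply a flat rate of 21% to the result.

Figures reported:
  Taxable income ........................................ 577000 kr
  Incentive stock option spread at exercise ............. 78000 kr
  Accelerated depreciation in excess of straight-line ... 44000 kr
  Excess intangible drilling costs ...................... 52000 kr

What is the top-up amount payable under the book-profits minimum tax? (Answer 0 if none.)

Book-profits minimum tax:
  Adjusted income: 577000 kr + 78000 kr + 44000 kr + 52000 kr = 751000 kr
  Exemption: 80000 kr − 20% × (751000 kr − 598000 kr) = 80000 kr − 30600 kr = 49400 kr
  Base: 751000 kr − 49400 kr = 701600 kr
  701600 kr × 21% = 147336 kr

Ordinary income tax:
  382000 kr × 12% = 45840 kr
  53000 kr × 25% = 13250 kr
  142000 kr × 35% = 49700 kr
  → 108790 kr

Excess of book-profits minimum tax over ordinary income tax: 147336 kr − 108790 kr = 38546 kr.

38546 kr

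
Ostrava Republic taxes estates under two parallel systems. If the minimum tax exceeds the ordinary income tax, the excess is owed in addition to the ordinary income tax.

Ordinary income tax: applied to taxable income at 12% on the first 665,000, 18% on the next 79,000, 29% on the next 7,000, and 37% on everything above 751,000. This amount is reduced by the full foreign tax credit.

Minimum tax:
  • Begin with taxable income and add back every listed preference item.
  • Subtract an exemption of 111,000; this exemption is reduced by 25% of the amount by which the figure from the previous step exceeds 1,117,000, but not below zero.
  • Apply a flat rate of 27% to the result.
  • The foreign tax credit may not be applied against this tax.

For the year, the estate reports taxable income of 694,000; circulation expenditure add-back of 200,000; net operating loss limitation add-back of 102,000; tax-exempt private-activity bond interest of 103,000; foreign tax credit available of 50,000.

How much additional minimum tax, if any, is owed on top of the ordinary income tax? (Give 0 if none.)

Minimum tax:
  Adjusted income: 694,000 + 200,000 + 102,000 + 103,000 = 1,099,000
  Exemption: 1,099,000 ≤ 1,117,000, so full 111,000 applies
  Base: 1,099,000 − 111,000 = 988,000
  988,000 × 27% = 266,760

Ordinary income tax:
  665,000 × 12% = 79,800
  29,000 × 18% = 5,220
  → 85,020
  Less foreign tax credit 50,000 → 35,020

Excess of minimum tax over ordinary income tax: 266,760 − 35,020 = 231,740.

231,740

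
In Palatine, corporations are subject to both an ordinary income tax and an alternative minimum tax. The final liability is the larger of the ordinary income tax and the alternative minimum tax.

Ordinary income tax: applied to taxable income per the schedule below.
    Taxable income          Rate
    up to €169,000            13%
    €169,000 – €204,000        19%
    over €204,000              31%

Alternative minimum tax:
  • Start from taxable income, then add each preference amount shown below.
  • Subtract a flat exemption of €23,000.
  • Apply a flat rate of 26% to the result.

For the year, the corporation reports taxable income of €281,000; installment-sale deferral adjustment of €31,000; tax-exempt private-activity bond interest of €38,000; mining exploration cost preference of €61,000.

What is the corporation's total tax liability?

Alternative minimum tax:
  Adjusted income: €281,000 + €31,000 + €38,000 + €61,000 = €411,000
  Less exemption €23,000 → base €388,000
  €388,000 × 26% = €100,880

Ordinary income tax:
  €169,000 × 13% = €21,970
  €35,000 × 19% = €6,650
  €77,000 × 31% = €23,870
  → €52,490

€100,880 > €52,490, so the alternative minimum tax is the binding amount.

€100,880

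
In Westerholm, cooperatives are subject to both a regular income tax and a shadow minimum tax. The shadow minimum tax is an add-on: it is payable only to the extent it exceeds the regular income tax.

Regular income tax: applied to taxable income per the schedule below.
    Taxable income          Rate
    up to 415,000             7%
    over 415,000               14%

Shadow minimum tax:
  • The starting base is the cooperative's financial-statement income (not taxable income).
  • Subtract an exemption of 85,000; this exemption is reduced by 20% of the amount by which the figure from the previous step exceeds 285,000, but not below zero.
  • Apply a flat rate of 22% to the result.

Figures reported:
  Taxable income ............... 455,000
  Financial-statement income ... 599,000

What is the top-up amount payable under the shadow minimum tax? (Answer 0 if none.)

Shadow minimum tax:
  Base (financial-statement income): 599,000
  Exemption: 85,000 − 20% × (599,000 − 285,000) = 85,000 − 62,800 = 22,200
  Base: 599,000 − 22,200 = 576,800
  576,800 × 22% = 126,896

Regular income tax:
  415,000 × 7% = 29,050
  40,000 × 14% = 5,600
  → 34,650

Excess of shadow minimum tax over regular income tax: 126,896 − 34,650 = 92,246.

92,246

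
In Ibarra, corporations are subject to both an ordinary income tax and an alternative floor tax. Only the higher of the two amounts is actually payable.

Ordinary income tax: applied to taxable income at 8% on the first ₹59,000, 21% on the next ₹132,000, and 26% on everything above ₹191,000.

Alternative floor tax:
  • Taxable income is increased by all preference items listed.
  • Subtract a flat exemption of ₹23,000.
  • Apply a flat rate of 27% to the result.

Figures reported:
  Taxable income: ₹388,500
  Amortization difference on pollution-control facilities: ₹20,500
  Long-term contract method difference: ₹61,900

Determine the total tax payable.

Alternative floor tax:
  Adjusted income: ₹388,500 + ₹20,500 + ₹61,900 = ₹470,900
  Less exemption ₹23,000 → base ₹447,900
  ₹447,900 × 27% = ₹120,933

Ordinary income tax:
  ₹59,000 × 8% = ₹4,720
  ₹132,000 × 21% = ₹27,720
  ₹197,500 × 26% = ₹51,350
  → ₹83,790

₹120,933 > ₹83,790, so the alternative floor tax is the binding amount.

₹120,933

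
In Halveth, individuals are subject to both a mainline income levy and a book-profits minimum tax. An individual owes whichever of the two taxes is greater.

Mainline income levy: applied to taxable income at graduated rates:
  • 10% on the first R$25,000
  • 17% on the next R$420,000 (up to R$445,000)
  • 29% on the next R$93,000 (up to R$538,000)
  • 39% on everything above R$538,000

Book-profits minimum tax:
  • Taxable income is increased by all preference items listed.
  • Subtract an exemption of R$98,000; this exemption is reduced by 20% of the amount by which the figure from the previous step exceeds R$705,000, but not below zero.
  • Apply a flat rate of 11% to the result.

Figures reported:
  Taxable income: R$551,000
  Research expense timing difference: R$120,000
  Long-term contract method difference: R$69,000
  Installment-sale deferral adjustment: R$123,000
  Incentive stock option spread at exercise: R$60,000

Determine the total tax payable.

R$105,940

Mainline income levy:
  R$25,000 × 10% = R$2,500
  R$420,000 × 17% = R$71,400
  R$93,000 × 29% = R$26,970
  R$13,000 × 39% = R$5,070
  → R$105,940

Book-profits minimum tax:
  Adjusted income: R$551,000 + R$120,000 + R$69,000 + R$123,000 + R$60,000 = R$923,000
  Exemption: R$98,000 − 20% × (R$923,000 − R$705,000) = R$98,000 − R$43,600 = R$54,400
  Base: R$923,000 − R$54,400 = R$868,600
  R$868,600 × 11% = R$95,546

R$105,940 > R$95,546, so the mainline income levy governs.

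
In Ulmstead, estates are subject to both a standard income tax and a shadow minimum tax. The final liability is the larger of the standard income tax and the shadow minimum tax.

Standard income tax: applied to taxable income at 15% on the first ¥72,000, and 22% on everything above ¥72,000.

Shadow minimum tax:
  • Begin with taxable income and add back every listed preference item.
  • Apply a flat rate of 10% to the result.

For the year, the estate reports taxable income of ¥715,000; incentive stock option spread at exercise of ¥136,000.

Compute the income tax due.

¥152,260

Standard income tax:
  ¥72,000 × 15% = ¥10,800
  ¥643,000 × 22% = ¥141,460
  → ¥152,260

Shadow minimum tax:
  Adjusted income: ¥715,000 + ¥136,000 = ¥851,000
  ¥851,000 × 10% = ¥85,100

¥152,260 > ¥85,100, so the standard income tax governs.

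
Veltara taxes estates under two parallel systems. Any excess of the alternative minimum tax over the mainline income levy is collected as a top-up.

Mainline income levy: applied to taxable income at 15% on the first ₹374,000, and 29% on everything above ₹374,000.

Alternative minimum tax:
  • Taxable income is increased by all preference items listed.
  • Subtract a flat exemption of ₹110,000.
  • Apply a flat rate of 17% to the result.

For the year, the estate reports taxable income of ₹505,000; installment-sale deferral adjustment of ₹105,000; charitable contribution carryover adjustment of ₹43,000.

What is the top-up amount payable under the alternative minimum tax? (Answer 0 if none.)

Mainline income levy:
  ₹374,000 × 15% = ₹56,100
  ₹131,000 × 29% = ₹37,990
  → ₹94,090

Alternative minimum tax:
  Adjusted income: ₹505,000 + ₹105,000 + ₹43,000 = ₹653,000
  Less exemption ₹110,000 → base ₹543,000
  ₹543,000 × 17% = ₹92,310

₹92,310 ≤ ₹94,090, so no add-on is due.

₹0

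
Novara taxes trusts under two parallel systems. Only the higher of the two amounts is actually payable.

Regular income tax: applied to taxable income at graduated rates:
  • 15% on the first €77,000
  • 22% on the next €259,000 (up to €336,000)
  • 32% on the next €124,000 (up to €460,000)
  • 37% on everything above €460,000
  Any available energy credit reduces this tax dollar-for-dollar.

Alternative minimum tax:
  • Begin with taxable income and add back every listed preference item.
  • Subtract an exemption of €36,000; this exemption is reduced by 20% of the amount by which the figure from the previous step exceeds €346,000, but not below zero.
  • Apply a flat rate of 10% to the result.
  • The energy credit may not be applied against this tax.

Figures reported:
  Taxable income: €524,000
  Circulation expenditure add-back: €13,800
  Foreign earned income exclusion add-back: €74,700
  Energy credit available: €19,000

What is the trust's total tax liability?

€112,890

Regular income tax:
  €77,000 × 15% = €11,550
  €259,000 × 22% = €56,980
  €124,000 × 32% = €39,680
  €64,000 × 37% = €23,680
  → €131,890
  Less energy credit €19,000 → €112,890

Alternative minimum tax:
  Adjusted income: €524,000 + €13,800 + €74,700 = €612,500
  Exemption: 20% × (€612,500 − €346,000) = €53,300 ≥ €36,000, so the exemption is fully phased out
  Base: €612,500 − €0 = €612,500
  €612,500 × 10% = €61,250

€112,890 > €61,250, so the regular income tax governs.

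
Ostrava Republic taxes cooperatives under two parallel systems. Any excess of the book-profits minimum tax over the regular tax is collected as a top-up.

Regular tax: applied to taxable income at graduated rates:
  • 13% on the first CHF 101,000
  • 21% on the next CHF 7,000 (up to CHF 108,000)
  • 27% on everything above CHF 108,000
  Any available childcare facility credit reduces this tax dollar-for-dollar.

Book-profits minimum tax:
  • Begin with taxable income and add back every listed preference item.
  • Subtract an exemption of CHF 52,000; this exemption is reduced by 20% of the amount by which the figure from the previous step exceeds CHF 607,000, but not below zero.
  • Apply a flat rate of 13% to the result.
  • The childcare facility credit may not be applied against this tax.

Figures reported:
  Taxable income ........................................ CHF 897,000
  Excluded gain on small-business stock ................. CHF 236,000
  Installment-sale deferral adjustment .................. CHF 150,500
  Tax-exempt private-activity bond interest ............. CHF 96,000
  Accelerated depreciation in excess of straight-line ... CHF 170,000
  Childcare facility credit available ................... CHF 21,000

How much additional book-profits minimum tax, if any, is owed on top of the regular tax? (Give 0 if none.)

CHF 0

Book-profits minimum tax:
  Adjusted income: CHF 897,000 + CHF 236,000 + CHF 150,500 + CHF 96,000 + CHF 170,000 = CHF 1,549,500
  Exemption: 20% × (CHF 1,549,500 − CHF 607,000) = CHF 188,500 ≥ CHF 52,000, so the exemption is fully phased out
  Base: CHF 1,549,500 − CHF 0 = CHF 1,549,500
  CHF 1,549,500 × 13% = CHF 201,435

Regular tax:
  CHF 101,000 × 13% = CHF 13,130
  CHF 7,000 × 21% = CHF 1,470
  CHF 789,000 × 27% = CHF 213,030
  → CHF 227,630
  Less childcare facility credit CHF 21,000 → CHF 206,630

CHF 201,435 ≤ CHF 206,630, so no add-on is due.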